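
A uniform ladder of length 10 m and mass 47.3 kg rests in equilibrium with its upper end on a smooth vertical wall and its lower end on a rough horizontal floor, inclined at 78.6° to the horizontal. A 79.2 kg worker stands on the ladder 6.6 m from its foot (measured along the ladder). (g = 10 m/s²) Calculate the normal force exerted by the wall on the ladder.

Torques about the foot: N_wall · 10 sin 78.6° = 47.3×10×5 cos 78.6° + 79.2×10×6.6 cos 78.6° → N_wall = 153.09 N.

N_wall ≈ 153 N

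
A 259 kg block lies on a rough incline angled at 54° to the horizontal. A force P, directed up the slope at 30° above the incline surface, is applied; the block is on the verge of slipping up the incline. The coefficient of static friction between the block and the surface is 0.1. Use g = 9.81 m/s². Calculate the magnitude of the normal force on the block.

N ≈ 290 N

On the verge of sliding up the incline, friction equals μN and acts down the slope.
Perpendicular: N + P sin 30° = W cos 54° = 1493 N.
Along incline: P cos 30° = W sin 54° + μN  with W sin 54° = 2056 N.
Solving the pair for P and N: P = 2407 N, N = 289.9 N (and f = μN = 28.99 N).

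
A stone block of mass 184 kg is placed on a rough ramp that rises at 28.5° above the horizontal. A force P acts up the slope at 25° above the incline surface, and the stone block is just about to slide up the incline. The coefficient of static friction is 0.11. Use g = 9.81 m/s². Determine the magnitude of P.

P ≈ 1090 N

On the verge of sliding up the incline, friction equals μN and acts down the slope.
Perpendicular: N + P sin 25° = W cos 28.5° = 1586 N.
Along incline: P cos 25° = W sin 28.5° + μN  with W sin 28.5° = 861.3 N.
Solving the pair for P and N: P = 1087 N, N = 1127 N (and f = μN = 124 N).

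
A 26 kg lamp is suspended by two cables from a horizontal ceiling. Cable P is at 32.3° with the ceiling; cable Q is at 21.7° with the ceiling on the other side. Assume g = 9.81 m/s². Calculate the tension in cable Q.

T_Q ≈ 266 N

Weight W = 26 × 9.81 = 255.1 N acts straight down.
Horizontal: T_P cos 32.3° = T_Q cos 21.7°  →  T_P = 1.099 T_Q.
Vertical: T_P sin 32.3° + T_Q sin 21.7° = 255.1.
Substituting the horizontal relation into the vertical equation gives 0.9571 T_Q = 255.1, so T_Q = 266.5 N.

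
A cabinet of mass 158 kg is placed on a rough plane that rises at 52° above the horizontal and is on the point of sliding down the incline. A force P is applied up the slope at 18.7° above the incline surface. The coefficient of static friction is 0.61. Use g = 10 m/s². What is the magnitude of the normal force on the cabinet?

On the verge of sliding down the incline, friction equals μN and acts up the slope.
Perpendicular: N + P sin 18.7° = W cos 52° = 972.7 N.
Along incline: P cos 18.7° + μN = W sin 52° with W sin 52° = 1245 N.
Solving the pair for P and N: P = 867 N, N = 694.8 N (and f = μN = 423.8 N).

N ≈ 695 N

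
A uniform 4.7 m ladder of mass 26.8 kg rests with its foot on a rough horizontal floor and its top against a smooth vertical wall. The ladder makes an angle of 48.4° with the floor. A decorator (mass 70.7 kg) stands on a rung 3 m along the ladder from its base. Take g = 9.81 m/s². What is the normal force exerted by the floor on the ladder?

N_floor ≈ 956 N

ΣF_y = 0: N_floor = 26.8×9.81 + 70.7×9.81 = 956.48 N.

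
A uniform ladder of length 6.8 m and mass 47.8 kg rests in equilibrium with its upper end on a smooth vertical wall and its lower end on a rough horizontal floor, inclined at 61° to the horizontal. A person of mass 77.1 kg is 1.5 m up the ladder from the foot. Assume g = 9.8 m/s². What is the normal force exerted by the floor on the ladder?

ΣF_y = 0: N_floor = 47.8×9.8 + 77.1×9.8 = 1224 N.

N_floor ≈ 1220 N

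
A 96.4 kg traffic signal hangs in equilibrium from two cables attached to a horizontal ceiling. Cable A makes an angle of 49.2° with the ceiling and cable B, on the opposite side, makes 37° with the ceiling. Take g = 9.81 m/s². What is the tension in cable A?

Weight W = 96.4 × 9.81 = 945.7 N acts straight down.
Horizontal: T_A cos 49.2° = T_B cos 37°  →  T_B = 0.8182 T_A.
Vertical: T_A sin 49.2° + T_B sin 37° = 945.7.
Substituting the horizontal relation into the vertical equation gives 1.249 T_A = 945.7, so T_A = 756.9 N.

T_A ≈ 757 N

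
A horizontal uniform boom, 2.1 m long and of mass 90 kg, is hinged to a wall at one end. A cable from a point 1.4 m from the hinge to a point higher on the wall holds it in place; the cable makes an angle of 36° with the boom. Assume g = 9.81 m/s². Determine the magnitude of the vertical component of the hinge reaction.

Take torques about the hinge: T sin 36° · 1.4 = 90×9.81×1.05 = 927.05 N·m.
So T = 927.05 / (0.5878 × 1.4) = 1126.6 N.
ΣF_y = 0: H_y = (90×9.81) − T sin 36° = 882.9 − 662.18 = 220.73 N.

|H_y| ≈ 221 N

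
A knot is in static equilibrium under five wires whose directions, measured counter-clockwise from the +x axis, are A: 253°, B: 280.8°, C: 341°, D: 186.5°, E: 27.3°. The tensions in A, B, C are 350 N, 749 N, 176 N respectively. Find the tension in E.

Resolve: ΣF_x = 350 cos 253° + 749 cos 280.8° + 176 cos 341° + T_D cos 186.5° + T_E cos 27.3° = 0.
        ΣF_y = 350 sin 253° + 749 sin 280.8° + 176 sin 341° + T_D sin 186.5° + T_E sin 27.3° = 0.
The known terms sum to (204.4, -1128) N, so -0.9936 T_D + 0.8886 T_E = -204.4 and -0.1132 T_D + 0.4586 T_E = 1128.
Solving simultaneously: T_D = 3086 N, T_E = 3221 N.

T_E ≈ 3220 N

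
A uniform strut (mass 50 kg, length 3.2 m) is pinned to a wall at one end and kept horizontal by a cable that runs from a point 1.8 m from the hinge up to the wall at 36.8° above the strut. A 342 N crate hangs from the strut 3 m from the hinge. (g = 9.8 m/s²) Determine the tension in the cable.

T ≈ 1680 N

Take torques about the hinge: T sin 36.8° · 1.8 = 50×9.8×1.6 + 342×3 = 1810 N·m.
So T = 1810 / (0.5990 × 1.8) = 1678.7 N.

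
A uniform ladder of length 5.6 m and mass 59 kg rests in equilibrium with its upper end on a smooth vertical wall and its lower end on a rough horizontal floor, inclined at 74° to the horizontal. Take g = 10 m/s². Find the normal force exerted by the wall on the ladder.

N_wall ≈ 84.6 N

Torques about the foot: N_wall · 5.6 sin 74° = 59×10×2.8 cos 74° → N_wall = 84.59 N.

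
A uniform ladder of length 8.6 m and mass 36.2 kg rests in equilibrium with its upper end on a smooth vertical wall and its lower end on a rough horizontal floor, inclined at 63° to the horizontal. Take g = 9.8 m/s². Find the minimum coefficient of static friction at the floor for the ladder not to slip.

μ_min ≈ 0.255

ΣF_y = 0: N_floor = 36.2×9.8 = 354.76 N.
Torques about the foot: N_wall · 8.6 sin 63° = 36.2×9.8×4.3 cos 63° → N_wall = 90.38 N.
ΣF_x = 0: f_floor = N_wall = 90.38 N.
μ_min = f_floor / N_floor = 90.38 / 354.76 = 0.2548.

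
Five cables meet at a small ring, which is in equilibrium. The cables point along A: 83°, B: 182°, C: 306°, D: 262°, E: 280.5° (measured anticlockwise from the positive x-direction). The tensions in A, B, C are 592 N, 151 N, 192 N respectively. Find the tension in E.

Resolve: ΣF_x = 592 cos 83° + 151 cos 182° + 192 cos 306° + T_D cos 262° + T_E cos 280.5° = 0.
        ΣF_y = 592 sin 83° + 151 sin 182° + 192 sin 306° + T_D sin 262° + T_E sin 280.5° = 0.
The known terms sum to (34.09, 427) N, so -0.1392 T_D + 0.1822 T_E = -34.09 and -0.9903 T_D − 0.9833 T_E = -427.
Solving simultaneously: T_D = 350.9 N, T_E = 80.88 N.

T_E ≈ 80.9 N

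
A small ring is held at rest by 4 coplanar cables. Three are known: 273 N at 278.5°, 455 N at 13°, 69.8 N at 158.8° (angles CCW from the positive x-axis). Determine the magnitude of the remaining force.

F ≈ 442 N

Sum the known components: ΣF_x = 418.6 N, ΣF_y = -142.4 N.
For equilibrium the remaining force must supply (−ΣF_x, −ΣF_y) = (-418.6, 142.4) N.
Magnitude = √((-418.6)² + (142.4)²) = 442.2 N; direction = atan2(142.4, -418.6) = 161.2°.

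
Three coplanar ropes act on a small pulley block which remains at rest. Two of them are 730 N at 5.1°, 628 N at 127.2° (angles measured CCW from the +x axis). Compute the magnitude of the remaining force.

F ≈ 663 N

Sum the known components: ΣF_x = 347.4 N, ΣF_y = 565.1 N.
For equilibrium the remaining force must supply (−ΣF_x, −ΣF_y) = (-347.4, -565.1) N.
Magnitude = √((-347.4)² + (-565.1)²) = 663.4 N; direction = atan2(-565.1, -347.4) = 238.4°.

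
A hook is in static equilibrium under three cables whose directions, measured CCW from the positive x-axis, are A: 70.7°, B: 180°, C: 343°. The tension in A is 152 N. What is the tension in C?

T_C ≈ 491 N

Resolve: ΣF_x = 152 cos 70.7° + T_B cos 180° + T_C cos 343° = 0.
        ΣF_y = 152 sin 70.7° + T_B sin 180° + T_C sin 343° = 0.
The known terms sum to (50.24, 143.5) N, so -1.0000 T_B + 0.9563 T_C = -50.24 and 0.0000 T_B − 0.2924 T_C = -143.5.
Solving simultaneously: T_B = 519.5 N, T_C = 490.7 N.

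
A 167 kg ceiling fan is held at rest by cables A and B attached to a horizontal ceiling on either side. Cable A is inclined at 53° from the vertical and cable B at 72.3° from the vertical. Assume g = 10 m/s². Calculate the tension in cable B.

T_B ≈ 1630 N

Angles from the horizontal: cable A is 90° − 53° = 37°, cable B is 90° − 72.3° = 17.7°.
Weight W = 167 × 10 = 1670 N acts straight down.
Horizontal: T_A cos 37° = T_B cos 17.7°  →  T_A = 1.193 T_B.
Vertical: T_A sin 37° + T_B sin 17.7° = 1670.
Substituting the horizontal relation into the vertical equation gives 1.022 T_B = 1670, so T_B = 1634 N.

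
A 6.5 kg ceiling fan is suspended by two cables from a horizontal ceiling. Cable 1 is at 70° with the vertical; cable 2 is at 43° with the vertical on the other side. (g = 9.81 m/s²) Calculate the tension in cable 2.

Angles from the horizontal: cable 1 is 90° − 70° = 20°, cable 2 is 90° − 43° = 47°.
Weight W = 6.5 × 9.81 = 63.77 N acts straight down.
Horizontal: T_1 cos 20° = T_2 cos 47°  →  T_1 = 0.7258 T_2.
Vertical: T_1 sin 20° + T_2 sin 47° = 63.77.
Substituting the horizontal relation into the vertical equation gives 0.9796 T_2 = 63.77, so T_2 = 65.09 N.

T_2 ≈ 65.1 N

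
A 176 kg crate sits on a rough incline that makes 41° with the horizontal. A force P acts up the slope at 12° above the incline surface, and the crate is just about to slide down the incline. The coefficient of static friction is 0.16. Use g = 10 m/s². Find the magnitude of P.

P ≈ 997 N

On the verge of sliding down the incline, friction equals μN and acts up the slope.
Perpendicular: N + P sin 12° = W cos 41° = 1328 N.
Along incline: P cos 12° + μN = W sin 41° with W sin 41° = 1155 N.
Solving the pair for P and N: P = 997.1 N, N = 1121 N (and f = μN = 179.4 N).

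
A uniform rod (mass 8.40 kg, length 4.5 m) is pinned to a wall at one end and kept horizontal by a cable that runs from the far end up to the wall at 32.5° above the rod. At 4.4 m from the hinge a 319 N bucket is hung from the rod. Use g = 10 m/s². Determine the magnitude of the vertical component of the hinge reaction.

|H_y| ≈ 49.1 N

Take torques about the hinge: T sin 32.5° · 4.5 = 8.40×10×2.25 + 319×4.4 = 1592.6 N·m.
So T = 1592.6 / (0.5373 × 4.5) = 658.68 N.
ΣF_y = 0: H_y = (8.40×10 + 319) − T sin 32.5° = 403 − 353.91 = 49.089 N.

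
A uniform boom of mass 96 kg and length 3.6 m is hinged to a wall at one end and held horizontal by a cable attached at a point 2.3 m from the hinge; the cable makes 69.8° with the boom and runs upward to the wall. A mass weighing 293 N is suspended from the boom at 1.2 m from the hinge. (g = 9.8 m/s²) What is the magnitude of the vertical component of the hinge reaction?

Take torques about the hinge: T sin 69.8° · 2.3 = 96×9.8×1.8 + 293×1.2 = 2045 N·m.
So T = 2045 / (0.9385 × 2.3) = 947.42 N.
ΣF_y = 0: H_y = (96×9.8 + 293) − T sin 69.8° = 1233.8 − 889.15 = 344.65 N.

|H_y| ≈ 345 N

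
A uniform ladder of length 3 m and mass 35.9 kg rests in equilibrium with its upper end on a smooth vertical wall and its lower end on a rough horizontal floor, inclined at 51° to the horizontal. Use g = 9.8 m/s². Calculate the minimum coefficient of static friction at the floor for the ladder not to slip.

μ_min ≈ 0.405

ΣF_y = 0: N_floor = 35.9×9.8 = 351.82 N.
Torques about the foot: N_wall · 3 sin 51° = 35.9×9.8×1.5 cos 51° → N_wall = 142.45 N.
ΣF_x = 0: f_floor = N_wall = 142.45 N.
μ_min = f_floor / N_floor = 142.45 / 351.82 = 0.4049.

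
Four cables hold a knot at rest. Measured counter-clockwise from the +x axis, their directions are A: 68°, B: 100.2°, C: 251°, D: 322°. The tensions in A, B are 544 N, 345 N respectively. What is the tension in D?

T_D ≈ 148 N

Resolve: ΣF_x = 544 cos 68° + 345 cos 100.2° + T_C cos 251° + T_D cos 322° = 0.
        ΣF_y = 544 sin 68° + 345 sin 100.2° + T_C sin 251° + T_D sin 322° = 0.
The known terms sum to (142.7, 843.9) N, so -0.3256 T_C + 0.7880 T_D = -142.7 and -0.9455 T_C − 0.6157 T_D = -843.9.
Solving simultaneously: T_C = 796.3 N, T_D = 147.9 N.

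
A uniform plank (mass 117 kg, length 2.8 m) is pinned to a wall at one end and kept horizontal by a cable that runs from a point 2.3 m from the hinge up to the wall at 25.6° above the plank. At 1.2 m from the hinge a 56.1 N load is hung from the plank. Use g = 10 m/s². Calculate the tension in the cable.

Take torques about the hinge: T sin 25.6° · 2.3 = 117×10×1.4 + 56.1×1.2 = 1705.3 N·m.
So T = 1705.3 / (0.4321 × 2.3) = 1716 N.

T ≈ 1720 N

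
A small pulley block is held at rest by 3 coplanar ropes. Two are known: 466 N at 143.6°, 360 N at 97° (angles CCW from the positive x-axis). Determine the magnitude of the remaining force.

F ≈ 760 N

Sum the known components: ΣF_x = -419 N, ΣF_y = 633.8 N.
For equilibrium the remaining force must supply (−ΣF_x, −ΣF_y) = (419, -633.8) N.
Magnitude = √((419)² + (-633.8)²) = 759.8 N; direction = atan2(-633.8, 419) = 303.5°.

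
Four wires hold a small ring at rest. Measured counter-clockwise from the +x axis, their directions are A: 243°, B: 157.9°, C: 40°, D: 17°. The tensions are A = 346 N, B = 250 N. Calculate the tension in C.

T_C ≈ 233 N

Resolve: ΣF_x = 346 cos 243° + 250 cos 157.9° + T_C cos 40° + T_D cos 17° = 0.
        ΣF_y = 346 sin 243° + 250 sin 157.9° + T_C sin 40° + T_D sin 17° = 0.
The known terms sum to (-388.7, -214.2) N, so 0.7660 T_C + 0.9563 T_D = 388.7 and 0.6428 T_C + 0.2924 T_D = 214.2.
Solving simultaneously: T_C = 233.5 N, T_D = 219.5 N.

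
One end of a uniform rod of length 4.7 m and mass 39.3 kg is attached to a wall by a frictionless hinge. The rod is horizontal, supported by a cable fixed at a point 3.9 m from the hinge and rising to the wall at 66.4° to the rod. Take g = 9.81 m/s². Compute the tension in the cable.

T ≈ 254 N

Take torques about the hinge: T sin 66.4° · 3.9 = 39.3×9.81×2.35 = 906 N·m.
So T = 906 / (0.9164 × 3.9) = 253.51 N.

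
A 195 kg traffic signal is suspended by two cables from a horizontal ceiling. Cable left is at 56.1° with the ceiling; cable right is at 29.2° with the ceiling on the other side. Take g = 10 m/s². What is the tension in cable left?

T_left ≈ 1710 N

Weight W = 195 × 10 = 1950 N acts straight down.
Horizontal: T_left cos 56.1° = T_right cos 29.2°  →  T_right = 0.6389 T_left.
Vertical: T_left sin 56.1° + T_right sin 29.2° = 1950.
Substituting the horizontal relation into the vertical equation gives 1.142 T_left = 1950, so T_left = 1708 N.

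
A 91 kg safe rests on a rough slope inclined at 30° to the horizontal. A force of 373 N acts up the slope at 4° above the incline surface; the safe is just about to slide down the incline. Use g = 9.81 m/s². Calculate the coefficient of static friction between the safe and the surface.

μ ≈ 0.0994

On the verge of sliding down the incline, friction is at its maximum μN and acts up the slope.
Perpendicular to incline: N = W cos 30° − P sin 4° = 773.1 − 26.02 = 747.1 N.
Along incline: P cos 4° + μN = W sin 30° → μ = (W sin 30° − P cos 4°) / N = 0.0994.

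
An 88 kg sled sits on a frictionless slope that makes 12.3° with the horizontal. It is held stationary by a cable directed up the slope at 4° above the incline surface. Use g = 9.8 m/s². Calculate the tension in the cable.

Take axes along and perpendicular to the incline. Weight components: W sin 12.3° = 183.7 N down-slope, W cos 12.3° = 842.6 N into the surface.
Along incline: T cos 4° = W sin 12.3° → T = 184.2 N.
Perpendicular: N = W cos 12.3° − T sin 4° = 829.8 N.

T ≈ 184 N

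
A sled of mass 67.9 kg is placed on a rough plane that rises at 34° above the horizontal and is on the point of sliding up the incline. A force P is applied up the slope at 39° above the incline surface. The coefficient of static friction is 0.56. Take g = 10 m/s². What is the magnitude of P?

On the verge of sliding up the incline, friction equals μN and acts down the slope.
Perpendicular: N + P sin 39° = W cos 34° = 562.9 N.
Along incline: P cos 39° = W sin 34° + μN  with W sin 34° = 379.7 N.
Solving the pair for P and N: P = 615.2 N, N = 175.7 N (and f = μN = 98.42 N).

P ≈ 615 N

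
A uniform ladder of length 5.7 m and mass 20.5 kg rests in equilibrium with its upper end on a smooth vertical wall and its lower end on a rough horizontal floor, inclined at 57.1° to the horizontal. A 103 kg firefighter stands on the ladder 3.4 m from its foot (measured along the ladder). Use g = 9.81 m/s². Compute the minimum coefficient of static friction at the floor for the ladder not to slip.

μ_min ≈ 0.376

ΣF_y = 0: N_floor = 20.5×9.81 + 103×9.81 = 1211.5 N.
Torques about the foot: N_wall · 5.7 sin 57.1° = 20.5×9.81×2.85 cos 57.1° + 103×9.81×3.4 cos 57.1° → N_wall = 454.96 N.
ΣF_x = 0: f_floor = N_wall = 454.96 N.
μ_min = f_floor / N_floor = 454.96 / 1211.5 = 0.3755.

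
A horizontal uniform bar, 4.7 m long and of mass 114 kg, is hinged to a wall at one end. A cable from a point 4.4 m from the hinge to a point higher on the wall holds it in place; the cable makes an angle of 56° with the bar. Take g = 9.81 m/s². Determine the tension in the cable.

Take torques about the hinge: T sin 56° · 4.4 = 114×9.81×2.35 = 2628.1 N·m.
So T = 2628.1 / (0.8290 × 4.4) = 720.47 N.

T ≈ 720 N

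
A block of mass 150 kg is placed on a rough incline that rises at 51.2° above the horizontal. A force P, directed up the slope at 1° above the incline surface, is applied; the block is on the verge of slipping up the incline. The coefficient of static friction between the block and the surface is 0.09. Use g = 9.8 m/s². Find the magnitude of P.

On the verge of sliding up the incline, friction equals μN and acts down the slope.
Perpendicular: N + P sin 1° = W cos 51.2° = 921.1 N.
Along incline: P cos 1° = W sin 51.2° + μN  with W sin 51.2° = 1146 N.
Solving the pair for P and N: P = 1227 N, N = 899.7 N (and f = μN = 80.97 N).

P ≈ 1230 N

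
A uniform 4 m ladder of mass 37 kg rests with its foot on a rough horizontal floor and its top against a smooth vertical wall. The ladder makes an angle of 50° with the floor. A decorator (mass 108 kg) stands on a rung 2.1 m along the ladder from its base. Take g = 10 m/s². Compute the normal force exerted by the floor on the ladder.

N_floor ≈ 1450 N

ΣF_y = 0: N_floor = 37×10 + 108×10 = 1450 N.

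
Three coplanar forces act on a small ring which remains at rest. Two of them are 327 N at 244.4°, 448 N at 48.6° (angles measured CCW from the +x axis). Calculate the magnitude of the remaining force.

Sum the known components: ΣF_x = 155 N, ΣF_y = 41.15 N.
For equilibrium the remaining force must supply (−ΣF_x, −ΣF_y) = (-155, -41.15) N.
Magnitude = √((-155)² + (-41.15)²) = 160.3 N; direction = atan2(-41.15, -155) = 194.9°.

F ≈ 160 N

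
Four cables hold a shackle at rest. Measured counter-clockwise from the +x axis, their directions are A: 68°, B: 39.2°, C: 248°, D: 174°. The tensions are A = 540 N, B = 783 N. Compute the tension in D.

T_D ≈ 392 N

Resolve: ΣF_x = 540 cos 68° + 783 cos 39.2° + T_C cos 248° + T_D cos 174° = 0.
        ΣF_y = 540 sin 68° + 783 sin 39.2° + T_C sin 248° + T_D sin 174° = 0.
The known terms sum to (809.1, 995.6) N, so -0.3746 T_C − 0.9945 T_D = -809.1 and -0.9272 T_C + 0.1045 T_D = -995.6.
Solving simultaneously: T_C = 1118 N, T_D = 392.4 N.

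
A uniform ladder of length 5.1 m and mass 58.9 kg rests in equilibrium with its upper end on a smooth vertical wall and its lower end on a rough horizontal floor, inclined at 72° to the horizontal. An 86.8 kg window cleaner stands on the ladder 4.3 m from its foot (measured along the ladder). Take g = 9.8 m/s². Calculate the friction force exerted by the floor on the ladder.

Torques about the foot: N_wall · 5.1 sin 72° = 58.9×9.8×2.55 cos 72° + 86.8×9.8×4.3 cos 72° → N_wall = 326.81 N.
ΣF_x = 0: f_floor = N_wall = 326.81 N.

f ≈ 327 N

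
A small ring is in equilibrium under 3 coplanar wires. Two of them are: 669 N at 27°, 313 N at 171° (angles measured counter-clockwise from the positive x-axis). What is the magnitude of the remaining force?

F ≈ 455 N

Sum the known components: ΣF_x = 286.9 N, ΣF_y = 352.7 N.
For equilibrium the remaining force must supply (−ΣF_x, −ΣF_y) = (-286.9, -352.7) N.
Magnitude = √((-286.9)² + (-352.7)²) = 454.7 N; direction = atan2(-352.7, -286.9) = 230.9°.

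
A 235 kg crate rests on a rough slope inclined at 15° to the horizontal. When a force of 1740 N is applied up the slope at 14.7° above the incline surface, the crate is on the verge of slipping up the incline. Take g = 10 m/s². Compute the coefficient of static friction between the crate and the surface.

μ ≈ 0.588

On the verge of sliding up the incline, friction is at its maximum μN and acts down the slope.
Perpendicular to incline: N = W cos 15° − P sin 14.7° = 2270 − 441.5 = 1828 N.
Along incline: P cos 14.7° − μN = W sin 15° → μ = −(W sin 15° − P cos 14.7°) / N = 0.5879.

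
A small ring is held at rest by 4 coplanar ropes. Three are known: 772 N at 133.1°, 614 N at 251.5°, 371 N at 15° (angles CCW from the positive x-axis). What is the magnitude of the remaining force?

F ≈ 372 N

Sum the known components: ΣF_x = -364 N, ΣF_y = 77.44 N.
For equilibrium the remaining force must supply (−ΣF_x, −ΣF_y) = (364, -77.44) N.
Magnitude = √((364)² + (-77.44)²) = 372.1 N; direction = atan2(-77.44, 364) = 348.0°.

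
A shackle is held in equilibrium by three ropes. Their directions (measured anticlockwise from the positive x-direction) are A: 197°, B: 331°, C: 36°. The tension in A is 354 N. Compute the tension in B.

Resolve: ΣF_x = 354 cos 197° + T_B cos 331° + T_C cos 36° = 0.
        ΣF_y = 354 sin 197° + T_B sin 331° + T_C sin 36° = 0.
The known terms sum to (-338.5, -103.5) N, so 0.8746 T_B + 0.8090 T_C = 338.5 and -0.4848 T_B + 0.5878 T_C = 103.5.
Solving simultaneously: T_B = 127.2 N, T_C = 281 N.

T_B ≈ 127 N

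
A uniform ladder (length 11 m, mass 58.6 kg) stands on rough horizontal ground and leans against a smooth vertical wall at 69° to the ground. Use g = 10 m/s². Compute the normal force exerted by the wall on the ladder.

Torques about the foot: N_wall · 11 sin 69° = 58.6×10×5.5 cos 69° → N_wall = 112.47 N.

N_wall ≈ 112 N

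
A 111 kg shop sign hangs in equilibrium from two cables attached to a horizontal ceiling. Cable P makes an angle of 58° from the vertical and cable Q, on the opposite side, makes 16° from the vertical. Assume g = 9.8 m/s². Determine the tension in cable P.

Angles from the horizontal: cable P is 90° − 58° = 32°, cable Q is 90° − 16° = 74°.
Weight W = 111 × 9.8 = 1088 N acts straight down.
Horizontal: T_P cos 32° = T_Q cos 74°  →  T_Q = 3.077 T_P.
Vertical: T_P sin 32° + T_Q sin 74° = 1088.
Substituting the horizontal relation into the vertical equation gives 3.487 T_P = 1088, so T_P = 311.9 N.

T_P ≈ 312 N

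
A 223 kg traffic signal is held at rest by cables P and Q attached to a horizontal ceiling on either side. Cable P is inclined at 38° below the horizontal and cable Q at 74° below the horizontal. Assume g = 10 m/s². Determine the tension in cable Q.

Weight W = 223 × 10 = 2230 N acts straight down.
Horizontal: T_P cos 38° = T_Q cos 74°  →  T_P = 0.3498 T_Q.
Vertical: T_P sin 38° + T_Q sin 74° = 2230.
Substituting the horizontal relation into the vertical equation gives 1.177 T_Q = 2230, so T_Q = 1895 N.

T_Q ≈ 1900 N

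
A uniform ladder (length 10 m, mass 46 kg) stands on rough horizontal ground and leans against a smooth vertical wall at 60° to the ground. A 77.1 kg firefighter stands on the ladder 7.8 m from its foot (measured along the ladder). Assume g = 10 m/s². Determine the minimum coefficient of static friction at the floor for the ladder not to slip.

ΣF_y = 0: N_floor = 46×10 + 77.1×10 = 1231 N.
Torques about the foot: N_wall · 10 sin 60° = 46×10×5 cos 60° + 77.1×10×7.8 cos 60° → N_wall = 480 N.
ΣF_x = 0: f_floor = N_wall = 480 N.
μ_min = f_floor / N_floor = 480 / 1231 = 0.3899.

μ_min ≈ 0.390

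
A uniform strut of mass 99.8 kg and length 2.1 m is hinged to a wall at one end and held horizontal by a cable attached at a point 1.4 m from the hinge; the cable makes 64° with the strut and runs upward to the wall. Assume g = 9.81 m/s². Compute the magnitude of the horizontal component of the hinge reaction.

Take torques about the hinge: T sin 64° · 1.4 = 99.8×9.81×1.05 = 1028 N·m.
So T = 1028 / (0.8988 × 1.4) = 816.96 N.
ΣF_x = 0: H_x = T cos 64° = 358.13 N.

H_x ≈ 358 N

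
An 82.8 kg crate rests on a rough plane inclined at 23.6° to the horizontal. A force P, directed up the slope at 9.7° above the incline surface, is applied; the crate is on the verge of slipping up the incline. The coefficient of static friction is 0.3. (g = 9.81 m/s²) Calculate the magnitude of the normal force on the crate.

N ≈ 655 N

On the verge of sliding up the incline, friction equals μN and acts down the slope.
Perpendicular: N + P sin 9.7° = W cos 23.6° = 744.3 N.
Along incline: P cos 9.7° = W sin 23.6° + μN  with W sin 23.6° = 325.2 N.
Solving the pair for P and N: P = 529.3 N, N = 655.2 N (and f = μN = 196.5 N).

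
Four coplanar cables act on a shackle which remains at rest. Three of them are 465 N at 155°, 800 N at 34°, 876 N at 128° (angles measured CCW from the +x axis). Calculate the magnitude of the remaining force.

Sum the known components: ΣF_x = -297.5 N, ΣF_y = 1334 N.
For equilibrium the remaining force must supply (−ΣF_x, −ΣF_y) = (297.5, -1334) N.
Magnitude = √((297.5)² + (-1334)²) = 1367 N; direction = atan2(-1334, 297.5) = 282.6°.

F ≈ 1370 N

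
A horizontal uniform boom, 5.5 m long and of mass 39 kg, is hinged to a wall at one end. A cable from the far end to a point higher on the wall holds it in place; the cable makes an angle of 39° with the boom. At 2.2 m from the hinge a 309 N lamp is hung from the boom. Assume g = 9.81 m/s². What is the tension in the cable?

T ≈ 500 N

Take torques about the hinge: T sin 39° · 5.5 = 39×9.81×2.75 + 309×2.2 = 1731.9 N·m.
So T = 1731.9 / (0.6293 × 5.5) = 500.37 N.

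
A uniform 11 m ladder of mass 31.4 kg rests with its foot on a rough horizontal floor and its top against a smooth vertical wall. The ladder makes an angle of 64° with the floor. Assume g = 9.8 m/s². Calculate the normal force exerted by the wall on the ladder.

Torques about the foot: N_wall · 11 sin 64° = 31.4×9.8×5.5 cos 64° → N_wall = 75.043 N.

N_wall ≈ 75 N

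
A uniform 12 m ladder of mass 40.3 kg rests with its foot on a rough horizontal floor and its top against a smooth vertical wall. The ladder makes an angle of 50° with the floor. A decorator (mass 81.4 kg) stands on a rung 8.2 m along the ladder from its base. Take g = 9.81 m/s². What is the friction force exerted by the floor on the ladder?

Torques about the foot: N_wall · 12 sin 50° = 40.3×9.81×6 cos 50° + 81.4×9.81×8.2 cos 50° → N_wall = 623.73 N.
ΣF_x = 0: f_floor = N_wall = 623.73 N.

f ≈ 624 N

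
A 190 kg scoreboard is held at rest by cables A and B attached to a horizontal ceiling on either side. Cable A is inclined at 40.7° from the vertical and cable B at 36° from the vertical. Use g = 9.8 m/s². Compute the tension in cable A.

Angles from the horizontal: cable A is 90° − 40.7° = 49.3°, cable B is 90° − 36° = 54°.
Weight W = 190 × 9.8 = 1862 N acts straight down.
Horizontal: T_A cos 49.3° = T_B cos 54°  →  T_B = 1.109 T_A.
Vertical: T_A sin 49.3° + T_B sin 54° = 1862.
Substituting the horizontal relation into the vertical equation gives 1.656 T_A = 1862, so T_A = 1125 N.

T_A ≈ 1120 N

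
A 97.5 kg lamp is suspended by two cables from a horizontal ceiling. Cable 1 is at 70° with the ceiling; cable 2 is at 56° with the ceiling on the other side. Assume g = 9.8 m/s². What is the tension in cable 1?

T_1 ≈ 660 N

Weight W = 97.5 × 9.8 = 955.5 N acts straight down.
Horizontal: T_1 cos 70° = T_2 cos 56°  →  T_2 = 0.6116 T_1.
Vertical: T_1 sin 70° + T_2 sin 56° = 955.5.
Substituting the horizontal relation into the vertical equation gives 1.447 T_1 = 955.5, so T_1 = 660.4 N.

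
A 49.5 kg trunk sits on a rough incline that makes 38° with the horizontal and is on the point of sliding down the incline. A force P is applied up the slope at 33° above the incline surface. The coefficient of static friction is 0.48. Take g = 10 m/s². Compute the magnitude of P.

On the verge of sliding down the incline, friction equals μN and acts up the slope.
Perpendicular: N + P sin 33° = W cos 38° = 390.1 N.
Along incline: P cos 33° + μN = W sin 38° with W sin 38° = 304.8 N.
Solving the pair for P and N: P = 203.6 N, N = 279.2 N (and f = μN = 134 N).

P ≈ 204 N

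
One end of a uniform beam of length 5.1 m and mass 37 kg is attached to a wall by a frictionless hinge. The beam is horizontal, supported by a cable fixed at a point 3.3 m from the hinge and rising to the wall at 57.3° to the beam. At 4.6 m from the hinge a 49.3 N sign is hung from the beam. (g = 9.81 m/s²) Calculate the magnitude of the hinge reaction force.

|H| ≈ 233 N

Take torques about the hinge: T sin 57.3° · 3.3 = 37×9.81×2.55 + 49.3×4.6 = 1152.4 N·m.
So T = 1152.4 / (0.8415 × 3.3) = 414.97 N.
ΣF_x = 0: H_x = T cos 57.3° = 224.18 N.
ΣF_y = 0: H_y = (37×9.81 + 49.3) − T sin 57.3° = 412.27 − 349.2 = 63.072 N.
|H| = √(H_x² + H_y²) = √((224.18)² + (63.072)²) = 232.88 N.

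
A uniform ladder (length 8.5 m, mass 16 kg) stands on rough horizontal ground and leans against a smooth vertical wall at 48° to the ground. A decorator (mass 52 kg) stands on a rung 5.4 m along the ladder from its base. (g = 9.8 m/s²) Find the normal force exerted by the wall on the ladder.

Torques about the foot: N_wall · 8.5 sin 48° = 16×9.8×4.25 cos 48° + 52×9.8×5.4 cos 48° → N_wall = 362.09 N.

N_wall ≈ 362 N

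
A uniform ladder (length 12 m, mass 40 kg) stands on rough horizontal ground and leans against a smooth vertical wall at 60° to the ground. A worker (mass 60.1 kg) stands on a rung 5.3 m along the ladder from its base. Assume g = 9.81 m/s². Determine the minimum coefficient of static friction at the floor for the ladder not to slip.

μ_min ≈ 0.268

ΣF_y = 0: N_floor = 40×9.81 + 60.1×9.81 = 981.98 N.
Torques about the foot: N_wall · 12 sin 60° = 40×9.81×6 cos 60° + 60.1×9.81×5.3 cos 60° → N_wall = 263.62 N.
ΣF_x = 0: f_floor = N_wall = 263.62 N.
μ_min = f_floor / N_floor = 263.62 / 981.98 = 0.2685.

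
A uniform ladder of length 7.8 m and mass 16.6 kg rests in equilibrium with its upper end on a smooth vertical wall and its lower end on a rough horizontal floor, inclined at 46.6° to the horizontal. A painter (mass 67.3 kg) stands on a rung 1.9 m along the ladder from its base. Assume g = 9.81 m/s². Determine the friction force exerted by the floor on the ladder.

Torques about the foot: N_wall · 7.8 sin 46.6° = 16.6×9.81×3.9 cos 46.6° + 67.3×9.81×1.9 cos 46.6° → N_wall = 229.08 N.
ΣF_x = 0: f_floor = N_wall = 229.08 N.

f ≈ 229 N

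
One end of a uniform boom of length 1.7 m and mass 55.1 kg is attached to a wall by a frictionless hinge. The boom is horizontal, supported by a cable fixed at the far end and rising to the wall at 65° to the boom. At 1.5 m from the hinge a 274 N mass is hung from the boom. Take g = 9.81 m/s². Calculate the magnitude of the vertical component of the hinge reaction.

Take torques about the hinge: T sin 65° · 1.7 = 55.1×9.81×0.85 + 274×1.5 = 870.45 N·m.
So T = 870.45 / (0.9063 × 1.7) = 564.96 N.
ΣF_y = 0: H_y = (55.1×9.81 + 274) − T sin 65° = 814.53 − 512.03 = 302.5 N.

|H_y| ≈ 303 N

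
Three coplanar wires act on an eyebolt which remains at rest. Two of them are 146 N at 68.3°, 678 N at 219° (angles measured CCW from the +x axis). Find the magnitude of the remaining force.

F ≈ 555 N

Sum the known components: ΣF_x = -472.9 N, ΣF_y = -291 N.
For equilibrium the remaining force must supply (−ΣF_x, −ΣF_y) = (472.9, 291) N.
Magnitude = √((472.9)² + (291)²) = 555.3 N; direction = atan2(291, 472.9) = 31.6°.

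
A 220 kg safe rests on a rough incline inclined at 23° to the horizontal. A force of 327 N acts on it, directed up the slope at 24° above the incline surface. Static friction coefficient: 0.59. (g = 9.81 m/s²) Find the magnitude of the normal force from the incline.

N ≈ 1850 N

Axes along / perpendicular to the incline. W sin 23° = 843.3 N down-slope; W cos 23° = 1987 N into the surface.
Perpendicular: N = W cos 23° − P sin 24° = 1987 − 133 = 1854 N.
Along incline: P cos 24° + f = W sin 23° (friction acts up-slope) → f = 843.3 − 298.7 = 544.5 N.
|f| = 544.5 N ≤ μN = 1094 N, so the safe is indeed static.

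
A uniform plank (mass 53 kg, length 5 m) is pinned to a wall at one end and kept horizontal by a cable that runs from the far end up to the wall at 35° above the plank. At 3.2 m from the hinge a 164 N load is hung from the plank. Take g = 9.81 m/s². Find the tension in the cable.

T ≈ 636 N

Take torques about the hinge: T sin 35° · 5 = 53×9.81×2.5 + 164×3.2 = 1824.6 N·m.
So T = 1824.6 / (0.5736 × 5) = 636.23 N.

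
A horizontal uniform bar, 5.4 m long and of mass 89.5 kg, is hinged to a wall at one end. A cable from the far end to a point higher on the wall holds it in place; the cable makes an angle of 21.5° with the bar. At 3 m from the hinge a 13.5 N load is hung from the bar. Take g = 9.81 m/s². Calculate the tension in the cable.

Take torques about the hinge: T sin 21.5° · 5.4 = 89.5×9.81×2.7 + 13.5×3 = 2411.1 N·m.
So T = 2411.1 / (0.3665 × 5.4) = 1218.3 N.

T ≈ 1220 N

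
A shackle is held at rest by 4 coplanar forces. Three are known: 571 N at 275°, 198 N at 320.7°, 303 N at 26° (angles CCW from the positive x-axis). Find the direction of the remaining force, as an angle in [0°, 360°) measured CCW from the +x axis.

θ ≈ 130°

Sum the known components: ΣF_x = 475.3 N, ΣF_y = -561.4 N.
For equilibrium the remaining force must supply (−ΣF_x, −ΣF_y) = (-475.3, 561.4) N.
Magnitude = √((-475.3)² + (561.4)²) = 735.6 N; direction = atan2(561.4, -475.3) = 130.3°.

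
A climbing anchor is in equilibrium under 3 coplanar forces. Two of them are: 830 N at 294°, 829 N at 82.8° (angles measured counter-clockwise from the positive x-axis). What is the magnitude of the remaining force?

Sum the known components: ΣF_x = 441.5 N, ΣF_y = 64.22 N.
For equilibrium the remaining force must supply (−ΣF_x, −ΣF_y) = (-441.5, -64.22) N.
Magnitude = √((-441.5)² + (-64.22)²) = 446.1 N; direction = atan2(-64.22, -441.5) = 188.3°.

F ≈ 446 N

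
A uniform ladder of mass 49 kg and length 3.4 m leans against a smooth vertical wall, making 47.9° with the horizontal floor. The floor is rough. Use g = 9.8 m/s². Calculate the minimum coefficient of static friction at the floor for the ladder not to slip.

μ_min ≈ 0.452

ΣF_y = 0: N_floor = 49×9.8 = 480.2 N.
Torques about the foot: N_wall · 3.4 sin 47.9° = 49×9.8×1.7 cos 47.9° → N_wall = 216.95 N.
ΣF_x = 0: f_floor = N_wall = 216.95 N.
μ_min = f_floor / N_floor = 216.95 / 480.2 = 0.4518.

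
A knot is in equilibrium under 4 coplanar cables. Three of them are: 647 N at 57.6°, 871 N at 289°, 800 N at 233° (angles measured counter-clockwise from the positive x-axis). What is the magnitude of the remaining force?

F ≈ 928 N

Sum the known components: ΣF_x = 148.8 N, ΣF_y = -916.2 N.
For equilibrium the remaining force must supply (−ΣF_x, −ΣF_y) = (-148.8, 916.2) N.
Magnitude = √((-148.8)² + (916.2)²) = 928.2 N; direction = atan2(916.2, -148.8) = 99.2°.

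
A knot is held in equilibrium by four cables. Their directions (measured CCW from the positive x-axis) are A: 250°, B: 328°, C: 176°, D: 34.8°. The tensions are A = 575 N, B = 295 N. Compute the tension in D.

T_D ≈ 1100 N

Resolve: ΣF_x = 575 cos 250° + 295 cos 328° + T_C cos 176° + T_D cos 34.8° = 0.
        ΣF_y = 575 sin 250° + 295 sin 328° + T_C sin 176° + T_D sin 34.8° = 0.
The known terms sum to (53.51, -696.6) N, so -0.9976 T_C + 0.8211 T_D = -53.51 and 0.0698 T_C + 0.5707 T_D = 696.6.
Solving simultaneously: T_C = 961.7 N, T_D = 1103 N.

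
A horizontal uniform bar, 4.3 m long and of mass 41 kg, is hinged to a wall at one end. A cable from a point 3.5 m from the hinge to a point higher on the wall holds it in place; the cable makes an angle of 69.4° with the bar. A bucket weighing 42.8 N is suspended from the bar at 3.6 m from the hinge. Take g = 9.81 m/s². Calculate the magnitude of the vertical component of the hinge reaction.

Take torques about the hinge: T sin 69.4° · 3.5 = 41×9.81×2.15 + 42.8×3.6 = 1018.8 N·m.
So T = 1018.8 / (0.9361 × 3.5) = 310.98 N.
ΣF_y = 0: H_y = (41×9.81 + 42.8) − T sin 69.4° = 445.01 − 291.09 = 153.92 N.

|H_y| ≈ 154 N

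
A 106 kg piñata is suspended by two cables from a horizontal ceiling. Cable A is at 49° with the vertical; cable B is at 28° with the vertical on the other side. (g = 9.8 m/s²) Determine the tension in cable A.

T_A ≈ 501 N

Angles from the horizontal: cable A is 90° − 49° = 41°, cable B is 90° − 28° = 62°.
Weight W = 106 × 9.8 = 1039 N acts straight down.
Horizontal: T_A cos 41° = T_B cos 62°  →  T_B = 1.608 T_A.
Vertical: T_A sin 41° + T_B sin 62° = 1039.
Substituting the horizontal relation into the vertical equation gives 2.075 T_A = 1039, so T_A = 500.5 N.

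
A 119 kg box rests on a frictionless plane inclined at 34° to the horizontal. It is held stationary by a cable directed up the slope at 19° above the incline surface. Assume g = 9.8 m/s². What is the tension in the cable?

T ≈ 690 N

Take axes along and perpendicular to the incline. Weight components: W sin 34° = 652.1 N down-slope, W cos 34° = 966.8 N into the surface.
Along incline: T cos 19° = W sin 34° → T = 689.7 N.
Perpendicular: N = W cos 34° − T sin 19° = 742.3 N.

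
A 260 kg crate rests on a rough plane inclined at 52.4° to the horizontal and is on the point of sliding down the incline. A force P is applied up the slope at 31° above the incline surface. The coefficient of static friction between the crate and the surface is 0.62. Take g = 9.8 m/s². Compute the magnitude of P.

P ≈ 1960 N

On the verge of sliding down the incline, friction equals μN and acts up the slope.
Perpendicular: N + P sin 31° = W cos 52.4° = 1555 N.
Along incline: P cos 31° + μN = W sin 52.4° with W sin 52.4° = 2019 N.
Solving the pair for P and N: P = 1961 N, N = 544.5 N (and f = μN = 337.6 N).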